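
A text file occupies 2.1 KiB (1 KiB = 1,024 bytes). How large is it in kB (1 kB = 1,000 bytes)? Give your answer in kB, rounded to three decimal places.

2.150 kB

2.1 KiB = 2.1 × 2^10 bytes = 2,150.4 bytes
1 kB = 10^3 bytes = 1,000 bytes
2,150.4 / 1,000 = 2.150 kB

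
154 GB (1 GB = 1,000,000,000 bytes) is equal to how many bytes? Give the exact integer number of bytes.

154 × 1,000,000,000 = 154,000,000,000 bytes

154,000,000,000 bytes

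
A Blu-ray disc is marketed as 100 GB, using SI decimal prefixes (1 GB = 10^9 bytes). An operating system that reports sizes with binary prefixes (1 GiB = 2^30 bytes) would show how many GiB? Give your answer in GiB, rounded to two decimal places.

100 GB = 100 × 10^9 bytes = 100,000,000,000 bytes
1 GiB = 1,073,741,824 bytes
100,000,000,000 / 1,073,741,824 = 93.13 GiB

93.13 GiB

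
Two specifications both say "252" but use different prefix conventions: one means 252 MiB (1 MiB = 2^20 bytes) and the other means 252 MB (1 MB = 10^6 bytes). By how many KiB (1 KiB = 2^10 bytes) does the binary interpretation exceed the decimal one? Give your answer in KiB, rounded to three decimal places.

252 MiB = 252 × 1,048,576 = 264,241,152 bytes
252 MB = 252 × 1,000,000 = 252,000,000 bytes
difference = 12,241,152 bytes
12,241,152 / 1,024 = 11,954.250 KiB

11,954.250 KiB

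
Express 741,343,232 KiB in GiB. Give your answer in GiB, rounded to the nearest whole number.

741,343,232 KiB = 741,343,232 × 2^10 bytes = 759,135,469,568 bytes
1 GiB = 2^30 bytes = 1,073,741,824 bytes
759,135,469,568 / 1,073,741,824 = 707 GiB

707 GiB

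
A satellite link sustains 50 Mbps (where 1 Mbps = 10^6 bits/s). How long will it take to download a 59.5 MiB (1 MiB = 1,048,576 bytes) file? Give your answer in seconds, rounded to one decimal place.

59.5 MiB = 62,390,272 bytes = 499,122,176 bits
50 Mbps = 50,000,000 bits/s
time = 499,122,176 / 50,000,000 = 10.0 s

10.0 seconds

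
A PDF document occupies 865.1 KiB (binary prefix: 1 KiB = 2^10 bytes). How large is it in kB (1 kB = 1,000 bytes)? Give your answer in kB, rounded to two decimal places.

885.86 kB

865.1 KiB × 1,024 bytes/KiB = 885,862.4 bytes
1 kB = 10^3 bytes = 1,000 bytes
885,862.4 / 1,000 = 885.86 kB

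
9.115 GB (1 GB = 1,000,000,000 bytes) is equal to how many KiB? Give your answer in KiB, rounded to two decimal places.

8,901,367.19 KiB

9.115 GB = 9.115 × 10^9 bytes = 9,115,000,000 bytes
1 KiB = 2^10 bytes = 1,024 bytes
9,115,000,000 / 1,024 = 8,901,367.19 KiB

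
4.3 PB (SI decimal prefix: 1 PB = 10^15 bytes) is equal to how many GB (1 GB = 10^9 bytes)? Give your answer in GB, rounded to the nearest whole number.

4.3 PB = 4.3 × 10^15 bytes = 4,300,000,000,000,000 bytes
1 GB = 1,000,000,000 bytes
4,300,000,000,000,000 / 1,000,000,000 = 4,300,000 GB

4,300,000 GB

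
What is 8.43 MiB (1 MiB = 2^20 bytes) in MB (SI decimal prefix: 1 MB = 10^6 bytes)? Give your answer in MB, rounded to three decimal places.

8.43 MiB = 8.43 × 2^20 bytes = 8,839,495.68 bytes
1 MB = 10^6 bytes = 1,000,000 bytes
8,839,495.68 / 1,000,000 = 8.839 MB

8.839 MB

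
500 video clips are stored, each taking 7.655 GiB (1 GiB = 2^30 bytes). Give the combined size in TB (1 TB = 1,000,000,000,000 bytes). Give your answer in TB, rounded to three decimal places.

4.110 TB

Total = 500 × 7.655 GiB = 3827.5 GiB
= 3827.5 × 1,073,741,824 bytes = 4,109,746,831,360 bytes
1 TB = 1,000,000,000,000 bytes
4,109,746,831,360 / 1,000,000,000,000 = 4.110 TB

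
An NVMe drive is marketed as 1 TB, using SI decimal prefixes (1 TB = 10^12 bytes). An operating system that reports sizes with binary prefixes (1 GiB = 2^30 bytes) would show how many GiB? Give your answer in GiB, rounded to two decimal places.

931.32 GiB

1 TB × 1,000,000,000,000 bytes/TB = 1,000,000,000,000 bytes
1 GiB = 2^30 bytes = 1,073,741,824 bytes
1,000,000,000,000 / 1,073,741,824 = 931.32 GiB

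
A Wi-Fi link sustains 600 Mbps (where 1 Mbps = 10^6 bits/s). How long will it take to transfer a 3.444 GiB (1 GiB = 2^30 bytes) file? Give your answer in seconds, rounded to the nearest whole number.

3.444 GiB = 3,697,966,841.856 bytes = 29,583,734,734.848 bits
600 Mbps = 600,000,000 bits/s
time = 29,583,734,734.848 / 600,000,000 = 49 s

49 seconds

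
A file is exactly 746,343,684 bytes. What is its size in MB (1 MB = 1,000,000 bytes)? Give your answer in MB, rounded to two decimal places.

746,343,684 bytes given.
1 MB = 1,000,000 bytes
746,343,684 / 1,000,000 = 746.34 MB

746.34 MB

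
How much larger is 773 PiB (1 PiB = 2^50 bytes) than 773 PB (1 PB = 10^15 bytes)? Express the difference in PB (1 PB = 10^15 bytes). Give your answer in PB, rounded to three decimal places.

773 PiB = 773 × 1,125,899,906,842,624 = 870,320,627,989,348,352 bytes
773 PB = 773 × 1,000,000,000,000,000 = 773,000,000,000,000,000 bytes
difference = 97,320,627,989,348,352 bytes
97,320,627,989,348,352 / 1,000,000,000,000,000 = 97.321 PB

97.321 PB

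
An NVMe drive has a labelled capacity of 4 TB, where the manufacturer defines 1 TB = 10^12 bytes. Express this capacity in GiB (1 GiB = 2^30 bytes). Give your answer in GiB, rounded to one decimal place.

3,725.3 GiB

4 TB × 1,000,000,000,000 bytes/TB = 4,000,000,000,000 bytes
1 GiB = 1,073,741,824 bytes
4,000,000,000,000 / 1,073,741,824 = 3,725.3 GiB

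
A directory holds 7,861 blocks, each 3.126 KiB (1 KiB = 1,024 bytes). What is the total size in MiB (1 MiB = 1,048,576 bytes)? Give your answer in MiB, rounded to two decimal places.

Total = 7,861 × 3.126 KiB = 24573.486 KiB
= 24573.486 × 1,024 bytes = 25,163,249.664 bytes
1 MiB = 1,048,576 bytes
25,163,249.664 / 1,048,576 = 24.00 MiB

24.00 MiB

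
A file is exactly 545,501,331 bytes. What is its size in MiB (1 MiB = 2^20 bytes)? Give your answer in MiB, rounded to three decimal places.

520.231 MiB

545,501,331 bytes given.
1 MiB = 1,048,576 bytes
545,501,331 / 1,048,576 = 520.231 MiB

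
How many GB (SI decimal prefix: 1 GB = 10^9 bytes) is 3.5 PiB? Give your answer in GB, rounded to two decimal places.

3,940,649.67 GB

3.5 PiB = 3.5 × 2^50 bytes = 3,940,649,673,949,184 bytes
1 GB = 1,000,000,000 bytes
3,940,649,673,949,184 / 1,000,000,000 = 3,940,649.67 GB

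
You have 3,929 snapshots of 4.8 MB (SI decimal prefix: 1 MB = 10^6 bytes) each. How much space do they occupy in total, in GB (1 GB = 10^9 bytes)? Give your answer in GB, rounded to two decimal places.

18.86 GB

Total = 3,929 × 4.8 MB = 18859.2 MB
= 18859.2 × 1,000,000 bytes = 18,859,200,000 bytes
1 GB = 1,000,000,000 bytes
18,859,200,000 / 1,000,000,000 = 18.86 GB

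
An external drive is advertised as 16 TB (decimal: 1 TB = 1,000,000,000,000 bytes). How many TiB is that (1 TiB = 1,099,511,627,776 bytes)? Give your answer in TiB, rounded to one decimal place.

14.6 TiB

16 TB × 1,000,000,000,000 bytes/TB = 16,000,000,000,000 bytes
1 TiB = 1,099,511,627,776 bytes
16,000,000,000,000 / 1,099,511,627,776 = 14.6 TiB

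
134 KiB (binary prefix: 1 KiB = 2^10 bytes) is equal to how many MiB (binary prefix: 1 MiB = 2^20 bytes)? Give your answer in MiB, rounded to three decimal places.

0.131 MiB

134 KiB = 134 × 2^10 bytes = 137,216 bytes
1 MiB = 2^20 bytes = 1,048,576 bytes
137,216 / 1,048,576 = 0.131 MiB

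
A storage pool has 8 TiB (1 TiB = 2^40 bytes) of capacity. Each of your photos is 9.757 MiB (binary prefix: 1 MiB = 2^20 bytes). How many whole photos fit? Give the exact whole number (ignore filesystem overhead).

Capacity: 8 TiB = 8,796,093,022,208 bytes
Per item: 9.757 MiB = 10,230,956.032 bytes
⌊8,796,093,022,208 / 10,230,956.032⌋ = 859,752

859,752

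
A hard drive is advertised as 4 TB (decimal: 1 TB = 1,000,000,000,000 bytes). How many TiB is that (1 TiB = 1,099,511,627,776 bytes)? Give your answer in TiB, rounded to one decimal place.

3.6 TiB

4 TB × 1,000,000,000,000 bytes/TB = 4,000,000,000,000 bytes
1 TiB = 2^40 bytes = 1,099,511,627,776 bytes
4,000,000,000,000 / 1,099,511,627,776 = 3.6 TiB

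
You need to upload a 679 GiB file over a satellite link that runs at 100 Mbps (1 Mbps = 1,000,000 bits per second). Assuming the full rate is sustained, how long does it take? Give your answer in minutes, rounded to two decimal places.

679 GiB = 729,070,698,496 bytes = 5,832,565,587,968 bits
100 Mbps = 100,000,000 bits/s
time = 5,832,565,587,968 / 100,000,000 = 58,325.656 s
58,325.656 s / 60 = 972.09 minutes

972.09 minutes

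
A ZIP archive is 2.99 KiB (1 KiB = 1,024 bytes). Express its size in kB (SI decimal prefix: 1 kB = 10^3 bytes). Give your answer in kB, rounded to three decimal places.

3.062 kB

2.99 KiB = 2.99 × 2^10 bytes = 3,061.76 bytes
1 kB = 1,000 bytes
3,061.76 / 1,000 = 3.062 kB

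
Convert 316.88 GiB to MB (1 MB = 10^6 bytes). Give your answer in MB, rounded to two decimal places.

340,247.31 MB

316.88 GiB = 316.88 × 2^30 bytes = 340,247,309,189.12 bytes
1 MB = 10^6 bytes = 1,000,000 bytes
340,247,309,189.12 / 1,000,000 = 340,247.31 MB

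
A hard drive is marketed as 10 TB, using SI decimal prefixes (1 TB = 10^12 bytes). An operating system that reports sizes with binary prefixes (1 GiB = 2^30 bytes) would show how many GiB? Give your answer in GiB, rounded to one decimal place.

9,313.2 GiB

10 TB = 10 × 10^12 bytes = 10,000,000,000,000 bytes
1 GiB = 2^30 bytes = 1,073,741,824 bytes
10,000,000,000,000 / 1,073,741,824 = 9,313.2 GiB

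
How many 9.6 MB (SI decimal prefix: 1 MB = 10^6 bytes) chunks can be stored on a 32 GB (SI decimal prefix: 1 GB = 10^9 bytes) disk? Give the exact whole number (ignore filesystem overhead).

3,333

Capacity: 32 GB = 32,000,000,000 bytes
Per item: 9.6 MB = 9,600,000 bytes
⌊32,000,000,000 / 9,600,000⌋ = 3,333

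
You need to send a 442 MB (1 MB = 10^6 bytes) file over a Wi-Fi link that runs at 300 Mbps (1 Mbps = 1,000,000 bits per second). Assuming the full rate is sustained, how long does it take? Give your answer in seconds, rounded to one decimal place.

11.8 seconds

442 MB = 442,000,000 bytes = 3,536,000,000 bits
300 Mbps = 300,000,000 bits/s
time = 3,536,000,000 / 300,000,000 = 11.8 s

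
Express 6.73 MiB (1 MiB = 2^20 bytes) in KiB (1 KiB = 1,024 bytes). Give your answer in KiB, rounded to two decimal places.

6.73 MiB × 1,048,576 bytes/MiB = 7,056,916.48 bytes
1 KiB = 1,024 bytes
7,056,916.48 / 1,024 = 6,891.52 KiB

6,891.52 KiB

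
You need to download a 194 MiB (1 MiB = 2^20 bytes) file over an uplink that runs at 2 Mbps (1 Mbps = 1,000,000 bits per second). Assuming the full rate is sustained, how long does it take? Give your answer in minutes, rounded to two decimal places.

194 MiB = 203,423,744 bytes = 1,627,389,952 bits
2 Mbps = 2,000,000 bits/s
time = 1,627,389,952 / 2,000,000 = 813.695 s
813.695 s / 60 = 13.56 minutes

13.56 minutes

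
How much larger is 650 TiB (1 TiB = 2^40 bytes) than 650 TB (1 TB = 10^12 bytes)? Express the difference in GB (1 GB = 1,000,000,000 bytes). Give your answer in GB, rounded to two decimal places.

650 TiB = 650 × 1,099,511,627,776 = 714,682,558,054,400 bytes
650 TB = 650 × 1,000,000,000,000 = 650,000,000,000,000 bytes
difference = 64,682,558,054,400 bytes
64,682,558,054,400 / 1,000,000,000 = 64,682.56 GB

64,682.56 GB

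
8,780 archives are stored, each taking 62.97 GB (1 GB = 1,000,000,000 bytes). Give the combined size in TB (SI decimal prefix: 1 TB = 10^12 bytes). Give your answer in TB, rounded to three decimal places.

552.877 TB

Total = 8,780 × 62.97 GB = 552876.6 GB
= 552876.6 × 1,000,000,000 bytes = 552,876,600,000,000 bytes
1 TB = 1,000,000,000,000 bytes
552,876,600,000,000 / 1,000,000,000,000 = 552.877 TB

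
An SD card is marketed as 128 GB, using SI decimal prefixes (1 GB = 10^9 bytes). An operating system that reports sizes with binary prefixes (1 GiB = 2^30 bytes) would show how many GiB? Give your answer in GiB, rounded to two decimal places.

128 GB = 128 × 10^9 bytes = 128,000,000,000 bytes
1 GiB = 1,073,741,824 bytes
128,000,000,000 / 1,073,741,824 = 119.21 GiB

119.21 GiB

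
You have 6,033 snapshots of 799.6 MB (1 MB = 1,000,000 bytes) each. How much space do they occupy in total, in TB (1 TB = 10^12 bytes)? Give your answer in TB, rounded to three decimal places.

4.824 TB

Total = 6,033 × 799.6 MB = 4823986.8 MB
= 4823986.8 × 1,000,000 bytes = 4,823,986,800,000 bytes
1 TB = 1,000,000,000,000 bytes
4,823,986,800,000 / 1,000,000,000,000 = 4.824 TB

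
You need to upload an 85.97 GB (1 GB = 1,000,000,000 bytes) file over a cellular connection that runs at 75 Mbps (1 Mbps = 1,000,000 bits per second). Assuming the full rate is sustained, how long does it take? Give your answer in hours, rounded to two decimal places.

85.97 GB = 85,970,000,000 bytes = 687,760,000,000 bits
75 Mbps = 75,000,000 bits/s
time = 687,760,000,000 / 75,000,000 = 9,170.1333 s
9,170.1333 s / 3600 = 2.55 hours

2.55 hours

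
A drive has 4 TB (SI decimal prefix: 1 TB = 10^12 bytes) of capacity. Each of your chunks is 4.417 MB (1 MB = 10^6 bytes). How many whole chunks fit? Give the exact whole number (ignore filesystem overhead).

905,592

Capacity: 4 TB = 4,000,000,000,000 bytes
Per item: 4.417 MB = 4,417,000 bytes
⌊4,000,000,000,000 / 4,417,000⌋ = 905,592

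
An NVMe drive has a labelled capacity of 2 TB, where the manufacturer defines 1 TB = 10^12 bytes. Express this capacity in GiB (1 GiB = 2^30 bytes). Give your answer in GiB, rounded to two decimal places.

1,862.65 GiB

2 TB = 2 × 10^12 bytes = 2,000,000,000,000 bytes
1 GiB = 1,073,741,824 bytes
2,000,000,000,000 / 1,073,741,824 = 1,862.65 GiB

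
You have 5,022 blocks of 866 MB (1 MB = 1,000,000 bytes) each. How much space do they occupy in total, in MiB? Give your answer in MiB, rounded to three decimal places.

4,147,579.193 MiB

Total = 5,022 × 866 MB = 4,349,052 MB
= 4,349,052 × 1,000,000 bytes = 4,349,052,000,000 bytes
1 MiB = 1,048,576 bytes
4,349,052,000,000 / 1,048,576 = 4,147,579.193 MiB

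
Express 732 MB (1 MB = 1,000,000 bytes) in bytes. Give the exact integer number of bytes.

732 × 1,000,000 = 732,000,000 bytes

732,000,000 bytes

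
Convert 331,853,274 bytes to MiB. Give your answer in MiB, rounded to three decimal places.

331,853,274 bytes given.
1 MiB = 2^20 bytes = 1,048,576 bytes
331,853,274 / 1,048,576 = 316.480 MiB

316.480 MiB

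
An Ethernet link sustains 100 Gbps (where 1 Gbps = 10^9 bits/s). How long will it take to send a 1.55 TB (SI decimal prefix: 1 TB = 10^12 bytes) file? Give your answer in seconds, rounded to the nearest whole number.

124 seconds

1.55 TB = 1,550,000,000,000 bytes = 12,400,000,000,000 bits
100 Gbps = 100,000,000,000 bits/s
time = 12,400,000,000,000 / 100,000,000,000 = 124 s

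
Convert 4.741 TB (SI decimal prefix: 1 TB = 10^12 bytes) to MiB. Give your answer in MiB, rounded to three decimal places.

4.741 TB = 4.741 × 10^12 bytes = 4,741,000,000,000 bytes
1 MiB = 1,048,576 bytes
4,741,000,000,000 / 1,048,576 = 4,521,369.934 MiB

4,521,369.934 MiB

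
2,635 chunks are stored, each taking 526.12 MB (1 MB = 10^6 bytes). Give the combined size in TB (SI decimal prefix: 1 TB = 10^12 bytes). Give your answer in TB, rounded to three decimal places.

1.386 TB

Total = 2,635 × 526.12 MB = 1386326.2 MB
= 1386326.2 × 1,000,000 bytes = 1,386,326,200,000 bytes
1 TB = 1,000,000,000,000 bytes
1,386,326,200,000 / 1,000,000,000,000 = 1.386 TB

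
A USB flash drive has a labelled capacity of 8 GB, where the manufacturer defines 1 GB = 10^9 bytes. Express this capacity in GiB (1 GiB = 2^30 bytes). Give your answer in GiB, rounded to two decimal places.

7.45 GiB

8 GB × 1,000,000,000 bytes/GB = 8,000,000,000 bytes
1 GiB = 2^30 bytes = 1,073,741,824 bytes
8,000,000,000 / 1,073,741,824 = 7.45 GiB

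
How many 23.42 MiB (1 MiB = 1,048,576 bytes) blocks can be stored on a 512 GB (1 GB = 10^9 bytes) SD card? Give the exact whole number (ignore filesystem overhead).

Capacity: 512 GB = 512,000,000,000 bytes
Per item: 23.42 MiB = 24,557,649.92 bytes
⌊512,000,000,000 / 24,557,649.92⌋ = 20,848

20,848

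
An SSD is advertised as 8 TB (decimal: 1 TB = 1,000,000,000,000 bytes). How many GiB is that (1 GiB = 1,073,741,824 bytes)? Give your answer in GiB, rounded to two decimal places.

8 TB = 8 × 10^12 bytes = 8,000,000,000,000 bytes
1 GiB = 2^30 bytes = 1,073,741,824 bytes
8,000,000,000,000 / 1,073,741,824 = 7,450.58 GiB

7,450.58 GiB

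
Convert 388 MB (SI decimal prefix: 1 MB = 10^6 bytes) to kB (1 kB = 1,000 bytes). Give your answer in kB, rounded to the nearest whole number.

388,000 kB

388 MB = 388 × 10^6 bytes = 388,000,000 bytes
1 kB = 1,000 bytes
388,000,000 / 1,000 = 388,000 kB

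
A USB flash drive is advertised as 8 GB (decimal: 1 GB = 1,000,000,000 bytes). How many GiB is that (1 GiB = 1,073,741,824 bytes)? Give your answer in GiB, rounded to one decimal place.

8 GB = 8 × 10^9 bytes = 8,000,000,000 bytes
1 GiB = 2^30 bytes = 1,073,741,824 bytes
8,000,000,000 / 1,073,741,824 = 7.5 GiB

7.5 GiB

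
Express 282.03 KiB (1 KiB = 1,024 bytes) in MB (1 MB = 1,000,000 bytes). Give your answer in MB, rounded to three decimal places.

282.03 KiB = 282.03 × 2^10 bytes = 288,798.72 bytes
1 MB = 10^6 bytes = 1,000,000 bytes
288,798.72 / 1,000,000 = 0.289 MB

0.289 MB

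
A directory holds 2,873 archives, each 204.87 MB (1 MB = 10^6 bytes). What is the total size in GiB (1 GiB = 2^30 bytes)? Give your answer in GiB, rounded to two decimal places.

548.17 GiB

Total = 2,873 × 204.87 MB = 588591.51 MB
= 588591.51 × 1,000,000 bytes = 588,591,510,000 bytes
1 GiB = 1,073,741,824 bytes
588,591,510,000 / 1,073,741,824 = 548.17 GiB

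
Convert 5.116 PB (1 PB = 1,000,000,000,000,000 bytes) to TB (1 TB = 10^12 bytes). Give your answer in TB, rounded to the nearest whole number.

5.116 PB = 5.116 × 10^15 bytes = 5,116,000,000,000,000 bytes
1 TB = 10^12 bytes = 1,000,000,000,000 bytes
5,116,000,000,000,000 / 1,000,000,000,000 = 5,116 TB

5,116 TB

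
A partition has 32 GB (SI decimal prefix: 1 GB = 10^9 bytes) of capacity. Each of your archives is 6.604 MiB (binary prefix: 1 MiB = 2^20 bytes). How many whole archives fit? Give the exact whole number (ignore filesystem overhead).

4,621

Capacity: 32 GB = 32,000,000,000 bytes
Per item: 6.604 MiB = 6,924,795.904 bytes
⌊32,000,000,000 / 6,924,795.904⌋ = 4,621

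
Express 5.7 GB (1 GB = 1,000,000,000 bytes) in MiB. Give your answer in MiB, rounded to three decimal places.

5.7 GB × 1,000,000,000 bytes/GB = 5,700,000,000 bytes
1 MiB = 2^20 bytes = 1,048,576 bytes
5,700,000,000 / 1,048,576 = 5,435.944 MiB

5,435.944 MiB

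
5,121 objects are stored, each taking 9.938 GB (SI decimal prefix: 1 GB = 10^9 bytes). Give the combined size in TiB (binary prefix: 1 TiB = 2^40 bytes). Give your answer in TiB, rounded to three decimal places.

46.286 TiB

Total = 5,121 × 9.938 GB = 50892.498 GB
= 50892.498 × 1,000,000,000 bytes = 50,892,498,000,000 bytes
1 TiB = 1,099,511,627,776 bytes
50,892,498,000,000 / 1,099,511,627,776 = 46.286 TiB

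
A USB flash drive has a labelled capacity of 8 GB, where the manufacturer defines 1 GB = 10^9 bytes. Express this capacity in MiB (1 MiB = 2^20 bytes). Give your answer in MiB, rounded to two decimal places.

7,629.39 MiB

8 GB = 8 × 10^9 bytes = 8,000,000,000 bytes
1 MiB = 1,048,576 bytes
8,000,000,000 / 1,048,576 = 7,629.39 MiB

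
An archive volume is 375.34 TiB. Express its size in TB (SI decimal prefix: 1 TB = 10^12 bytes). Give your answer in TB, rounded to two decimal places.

375.34 TiB × 1,099,511,627,776 bytes/TiB = 412,690,694,369,443.84 bytes
1 TB = 10^12 bytes = 1,000,000,000,000 bytes
412,690,694,369,443.84 / 1,000,000,000,000 = 412.69 TB

412.69 TB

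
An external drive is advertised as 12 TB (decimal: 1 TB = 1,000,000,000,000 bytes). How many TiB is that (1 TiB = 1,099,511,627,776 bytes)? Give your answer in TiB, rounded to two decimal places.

12 TB = 12 × 10^12 bytes = 12,000,000,000,000 bytes
1 TiB = 1,099,511,627,776 bytes
12,000,000,000,000 / 1,099,511,627,776 = 10.91 TiB

10.91 TiB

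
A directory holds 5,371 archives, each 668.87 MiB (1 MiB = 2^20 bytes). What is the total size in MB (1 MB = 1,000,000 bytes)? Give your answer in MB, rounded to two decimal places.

3,767,010.09 MB

Total = 5,371 × 668.87 MiB = 3592500.77 MiB
= 3592500.77 × 1,048,576 bytes = 3,767,010,087,403.52 bytes
1 MB = 1,000,000 bytes
3,767,010,087,403.52 / 1,000,000 = 3,767,010.09 MB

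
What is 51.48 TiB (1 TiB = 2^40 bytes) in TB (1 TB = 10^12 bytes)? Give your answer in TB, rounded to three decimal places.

51.48 TiB = 51.48 × 2^40 bytes = 56,602,858,597,908.48 bytes
1 TB = 1,000,000,000,000 bytes
56,602,858,597,908.48 / 1,000,000,000,000 = 56.603 TB

56.603 TB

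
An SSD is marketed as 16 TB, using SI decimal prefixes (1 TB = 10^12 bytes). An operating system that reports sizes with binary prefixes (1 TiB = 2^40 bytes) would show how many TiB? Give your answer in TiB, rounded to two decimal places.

16 TB = 16 × 10^12 bytes = 16,000,000,000,000 bytes
1 TiB = 2^40 bytes = 1,099,511,627,776 bytes
16,000,000,000,000 / 1,099,511,627,776 = 14.55 TiB

14.55 TiB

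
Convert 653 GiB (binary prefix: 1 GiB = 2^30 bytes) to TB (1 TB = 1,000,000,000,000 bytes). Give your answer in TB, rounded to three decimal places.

0.701 TB

653 GiB × 1,073,741,824 bytes/GiB = 701,153,411,072 bytes
1 TB = 10^12 bytes = 1,000,000,000,000 bytes
701,153,411,072 / 1,000,000,000,000 = 0.701 TB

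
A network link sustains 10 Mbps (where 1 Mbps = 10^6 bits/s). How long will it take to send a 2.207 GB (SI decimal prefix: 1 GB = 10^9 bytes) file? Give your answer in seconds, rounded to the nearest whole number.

2.207 GB = 2,207,000,000 bytes = 17,656,000,000 bits
10 Mbps = 10,000,000 bits/s
time = 17,656,000,000 / 10,000,000 = 1,766 s

1,766 seconds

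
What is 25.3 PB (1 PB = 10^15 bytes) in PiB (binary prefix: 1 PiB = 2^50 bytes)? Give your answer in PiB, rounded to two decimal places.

25.3 PB = 25.3 × 10^15 bytes = 25,300,000,000,000,000 bytes
1 PiB = 1,125,899,906,842,624 bytes
25,300,000,000,000,000 / 1,125,899,906,842,624 = 22.47 PiB

22.47 PiB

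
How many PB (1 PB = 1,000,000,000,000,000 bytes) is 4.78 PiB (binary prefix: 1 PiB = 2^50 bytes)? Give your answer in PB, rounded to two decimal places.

5.38 PB

4.78 PiB = 4.78 × 2^50 bytes = 5,381,801,554,707,742.72 bytes
1 PB = 10^15 bytes = 1,000,000,000,000,000 bytes
5,381,801,554,707,742.72 / 1,000,000,000,000,000 = 5.38 PB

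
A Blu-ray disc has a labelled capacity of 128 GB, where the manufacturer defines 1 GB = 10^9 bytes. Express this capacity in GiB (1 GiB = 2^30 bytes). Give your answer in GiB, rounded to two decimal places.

128 GB × 1,000,000,000 bytes/GB = 128,000,000,000 bytes
1 GiB = 2^30 bytes = 1,073,741,824 bytes
128,000,000,000 / 1,073,741,824 = 119.21 GiB

119.21 GiB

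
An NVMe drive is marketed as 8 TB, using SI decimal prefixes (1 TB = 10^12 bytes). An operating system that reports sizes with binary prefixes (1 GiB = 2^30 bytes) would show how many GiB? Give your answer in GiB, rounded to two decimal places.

8 TB × 1,000,000,000,000 bytes/TB = 8,000,000,000,000 bytes
1 GiB = 2^30 bytes = 1,073,741,824 bytes
8,000,000,000,000 / 1,073,741,824 = 7,450.58 GiB

7,450.58 GiB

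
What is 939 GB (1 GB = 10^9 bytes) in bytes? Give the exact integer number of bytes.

939,000,000,000 bytes

939 × 1,000,000,000 = 939,000,000,000 bytes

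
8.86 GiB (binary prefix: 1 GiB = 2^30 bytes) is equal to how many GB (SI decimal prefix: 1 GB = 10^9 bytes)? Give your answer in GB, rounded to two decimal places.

8.86 GiB = 8.86 × 2^30 bytes = 9,513,352,560.64 bytes
1 GB = 10^9 bytes = 1,000,000,000 bytes
9,513,352,560.64 / 1,000,000,000 = 9.51 GB

9.51 GB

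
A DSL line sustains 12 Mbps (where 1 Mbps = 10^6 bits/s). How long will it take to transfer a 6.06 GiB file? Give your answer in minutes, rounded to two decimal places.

72.30 minutes

6.06 GiB = 6,506,875,453.44 bytes = 52,055,003,627.52 bits
12 Mbps = 12,000,000 bits/s
time = 52,055,003,627.52 / 12,000,000 = 4,337.917 s
4,337.917 s / 60 = 72.30 minutes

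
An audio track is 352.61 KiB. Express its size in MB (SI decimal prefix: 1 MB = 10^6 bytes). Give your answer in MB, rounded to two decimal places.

0.36 MB

352.61 KiB = 352.61 × 2^10 bytes = 361,072.64 bytes
1 MB = 10^6 bytes = 1,000,000 bytes
361,072.64 / 1,000,000 = 0.36 MB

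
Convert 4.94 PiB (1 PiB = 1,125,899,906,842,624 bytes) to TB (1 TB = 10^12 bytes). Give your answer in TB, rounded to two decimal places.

5,561.95 TB

4.94 PiB = 4.94 × 2^50 bytes = 5,561,945,539,802,562.56 bytes
1 TB = 1,000,000,000,000 bytes
5,561,945,539,802,562.56 / 1,000,000,000,000 = 5,561.95 TB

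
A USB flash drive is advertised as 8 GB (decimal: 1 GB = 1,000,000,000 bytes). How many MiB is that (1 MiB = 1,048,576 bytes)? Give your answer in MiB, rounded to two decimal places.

7,629.39 MiB

8 GB = 8 × 10^9 bytes = 8,000,000,000 bytes
1 MiB = 1,048,576 bytes
8,000,000,000 / 1,048,576 = 7,629.39 MiB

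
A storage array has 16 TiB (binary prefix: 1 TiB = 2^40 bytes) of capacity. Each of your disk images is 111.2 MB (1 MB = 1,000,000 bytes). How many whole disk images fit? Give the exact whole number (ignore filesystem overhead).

158,203

Capacity: 16 TiB = 17,592,186,044,416 bytes
Per item: 111.2 MB = 111,200,000 bytes
⌊17,592,186,044,416 / 111,200,000⌋ = 158,203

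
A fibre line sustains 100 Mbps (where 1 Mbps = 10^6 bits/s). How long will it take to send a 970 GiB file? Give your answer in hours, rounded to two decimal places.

970 GiB = 1,041,529,569,280 bytes = 8,332,236,554,240 bits
100 Mbps = 100,000,000 bits/s
time = 8,332,236,554,240 / 100,000,000 = 83,322.3655 s
83,322.3655 s / 3600 = 23.15 hours

23.15 hours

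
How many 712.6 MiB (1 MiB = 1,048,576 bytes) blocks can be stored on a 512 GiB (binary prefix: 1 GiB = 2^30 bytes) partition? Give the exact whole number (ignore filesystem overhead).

735

Capacity: 512 GiB = 549,755,813,888 bytes
Per item: 712.6 MiB = 747,215,257.6 bytes
⌊549,755,813,888 / 747,215,257.6⌋ = 735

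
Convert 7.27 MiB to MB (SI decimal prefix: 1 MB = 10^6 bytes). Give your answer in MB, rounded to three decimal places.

7.623 MB

7.27 MiB = 7.27 × 2^20 bytes = 7,623,147.52 bytes
1 MB = 10^6 bytes = 1,000,000 bytes
7,623,147.52 / 1,000,000 = 7.623 MB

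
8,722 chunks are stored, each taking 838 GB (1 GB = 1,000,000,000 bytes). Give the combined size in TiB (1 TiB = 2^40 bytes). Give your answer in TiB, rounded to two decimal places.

6,647.53 TiB

Total = 8,722 × 838 GB = 7,309,036 GB
= 7,309,036 × 1,000,000,000 bytes = 7,309,036,000,000,000 bytes
1 TiB = 1,099,511,627,776 bytes
7,309,036,000,000,000 / 1,099,511,627,776 = 6,647.53 TiB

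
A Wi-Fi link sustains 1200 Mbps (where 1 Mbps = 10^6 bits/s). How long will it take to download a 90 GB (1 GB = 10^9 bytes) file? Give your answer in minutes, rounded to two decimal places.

10.00 minutes

90 GB = 90,000,000,000 bytes = 720,000,000,000 bits
1200 Mbps = 1,200,000,000 bits/s
time = 720,000,000,000 / 1,200,000,000 = 600.000 s
600.000 s / 60 = 10.00 minutes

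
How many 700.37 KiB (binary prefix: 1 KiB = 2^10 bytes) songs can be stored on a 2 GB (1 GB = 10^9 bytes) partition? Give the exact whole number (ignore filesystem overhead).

2,788

Capacity: 2 GB = 2,000,000,000 bytes
Per item: 700.37 KiB = 717,178.88 bytes
⌊2,000,000,000 / 717,178.88⌋ = 2,788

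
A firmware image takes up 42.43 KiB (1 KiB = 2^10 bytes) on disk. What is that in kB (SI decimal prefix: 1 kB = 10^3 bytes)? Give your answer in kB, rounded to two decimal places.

43.45 kB

42.43 KiB = 42.43 × 2^10 bytes = 43,448.32 bytes
1 kB = 1,000 bytes
43,448.32 / 1,000 = 43.45 kB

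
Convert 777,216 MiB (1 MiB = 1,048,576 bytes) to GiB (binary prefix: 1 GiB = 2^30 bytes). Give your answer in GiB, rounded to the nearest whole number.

777,216 MiB = 777,216 × 2^20 bytes = 814,970,044,416 bytes
1 GiB = 1,073,741,824 bytes
814,970,044,416 / 1,073,741,824 = 759 GiB

759 GiB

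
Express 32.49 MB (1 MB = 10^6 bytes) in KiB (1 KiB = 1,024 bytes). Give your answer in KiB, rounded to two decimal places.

31,728.52 KiB

32.49 MB × 1,000,000 bytes/MB = 32,490,000 bytes
1 KiB = 1,024 bytes
32,490,000 / 1,024 = 31,728.52 KiB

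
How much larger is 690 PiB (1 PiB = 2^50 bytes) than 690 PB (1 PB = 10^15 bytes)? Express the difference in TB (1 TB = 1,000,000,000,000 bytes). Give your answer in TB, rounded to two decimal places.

690 PiB = 690 × 1,125,899,906,842,624 = 776,870,935,721,410,560 bytes
690 PB = 690 × 1,000,000,000,000,000 = 690,000,000,000,000,000 bytes
difference = 86,870,935,721,410,560 bytes
86,870,935,721,410,560 / 1,000,000,000,000 = 86,870.94 TB

86,870.94 TB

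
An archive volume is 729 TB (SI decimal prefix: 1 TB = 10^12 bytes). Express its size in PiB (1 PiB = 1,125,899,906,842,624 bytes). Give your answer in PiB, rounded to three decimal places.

0.647 PiB

729 TB = 729 × 10^12 bytes = 729,000,000,000,000 bytes
1 PiB = 1,125,899,906,842,624 bytes
729,000,000,000,000 / 1,125,899,906,842,624 = 0.647 PiB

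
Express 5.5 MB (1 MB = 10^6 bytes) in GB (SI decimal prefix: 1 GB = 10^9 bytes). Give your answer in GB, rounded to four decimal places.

5.5 MB = 5.5 × 10^6 bytes = 5,500,000 bytes
1 GB = 10^9 bytes = 1,000,000,000 bytes
5,500,000 / 1,000,000,000 = 0.0055 GB

0.0055 GB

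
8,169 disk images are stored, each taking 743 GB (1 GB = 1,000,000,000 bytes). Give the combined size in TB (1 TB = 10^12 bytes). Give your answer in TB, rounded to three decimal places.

6,069.567 TB

Total = 8,169 × 743 GB = 6,069,567 GB
= 6,069,567 × 1,000,000,000 bytes = 6,069,567,000,000,000 bytes
1 TB = 1,000,000,000,000 bytes
6,069,567,000,000,000 / 1,000,000,000,000 = 6,069.567 TB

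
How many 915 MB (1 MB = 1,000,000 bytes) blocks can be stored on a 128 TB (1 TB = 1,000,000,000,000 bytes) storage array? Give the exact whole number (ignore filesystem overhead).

139,890

Capacity: 128 TB = 128,000,000,000,000 bytes
Per item: 915 MB = 915,000,000 bytes
⌊128,000,000,000,000 / 915,000,000⌋ = 139,890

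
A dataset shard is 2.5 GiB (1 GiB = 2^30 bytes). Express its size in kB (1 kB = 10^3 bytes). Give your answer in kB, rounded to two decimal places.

2.5 GiB × 1,073,741,824 bytes/GiB = 2,684,354,560 bytes
1 kB = 1,000 bytes
2,684,354,560 / 1,000 = 2,684,354.56 kB

2,684,354.56 kB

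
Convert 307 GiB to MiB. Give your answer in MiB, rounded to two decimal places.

314,368.00 MiB

307 GiB × 1,073,741,824 bytes/GiB = 329,638,739,968 bytes
1 MiB = 1,048,576 bytes
329,638,739,968 / 1,048,576 = 314,368.00 MiB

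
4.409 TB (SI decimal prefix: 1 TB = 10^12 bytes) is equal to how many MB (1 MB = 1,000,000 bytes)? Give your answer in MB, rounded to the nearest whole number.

4,409,000 MB

4.409 TB = 4.409 × 10^12 bytes = 4,409,000,000,000 bytes
1 MB = 10^6 bytes = 1,000,000 bytes
4,409,000,000,000 / 1,000,000 = 4,409,000 MB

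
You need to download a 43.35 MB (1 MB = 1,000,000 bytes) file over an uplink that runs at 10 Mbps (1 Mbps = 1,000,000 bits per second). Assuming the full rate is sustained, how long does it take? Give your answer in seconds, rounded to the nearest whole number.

35 seconds

43.35 MB = 43,350,000 bytes = 346,800,000 bits
10 Mbps = 10,000,000 bits/s
time = 346,800,000 / 10,000,000 = 35 s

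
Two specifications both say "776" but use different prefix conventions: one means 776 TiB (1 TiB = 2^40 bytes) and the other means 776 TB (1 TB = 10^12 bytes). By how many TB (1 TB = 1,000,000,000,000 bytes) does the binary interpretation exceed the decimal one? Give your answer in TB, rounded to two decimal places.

77.22 TB

776 TiB = 776 × 1,099,511,627,776 = 853,221,023,154,176 bytes
776 TB = 776 × 1,000,000,000,000 = 776,000,000,000,000 bytes
difference = 77,221,023,154,176 bytes
77,221,023,154,176 / 1,000,000,000,000 = 77.22 TB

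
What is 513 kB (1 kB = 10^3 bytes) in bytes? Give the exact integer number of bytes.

513,000 bytes

513 × 1,000 = 513,000 bytes  (1 kB = 10^3 bytes)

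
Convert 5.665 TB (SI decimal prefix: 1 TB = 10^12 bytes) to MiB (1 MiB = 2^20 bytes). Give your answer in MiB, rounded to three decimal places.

5.665 TB = 5.665 × 10^12 bytes = 5,665,000,000,000 bytes
1 MiB = 2^20 bytes = 1,048,576 bytes
5,665,000,000,000 / 1,048,576 = 5,402,565.002 MiB

5,402,565.002 MiB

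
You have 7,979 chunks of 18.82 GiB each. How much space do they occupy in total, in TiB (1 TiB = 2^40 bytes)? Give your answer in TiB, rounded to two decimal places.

Total = 7,979 × 18.82 GiB = 150164.78 GiB
= 150164.78 × 1,073,741,824 bytes = 161,238,204,777,758.72 bytes
1 TiB = 1,099,511,627,776 bytes
161,238,204,777,758.72 / 1,099,511,627,776 = 146.65 TiB

146.65 TiB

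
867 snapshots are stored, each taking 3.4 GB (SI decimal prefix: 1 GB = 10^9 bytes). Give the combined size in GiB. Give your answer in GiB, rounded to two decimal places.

Total = 867 × 3.4 GB = 2947.8 GB
= 2947.8 × 1,000,000,000 bytes = 2,947,800,000,000 bytes
1 GiB = 1,073,741,824 bytes
2,947,800,000,000 / 1,073,741,824 = 2,745.35 GiB

2,745.35 GiB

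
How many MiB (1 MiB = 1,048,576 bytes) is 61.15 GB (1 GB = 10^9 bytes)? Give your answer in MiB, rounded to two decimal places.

61.15 GB = 61.15 × 10^9 bytes = 61,150,000,000 bytes
1 MiB = 1,048,576 bytes
61,150,000,000 / 1,048,576 = 58,317.18 MiB

58,317.18 MiB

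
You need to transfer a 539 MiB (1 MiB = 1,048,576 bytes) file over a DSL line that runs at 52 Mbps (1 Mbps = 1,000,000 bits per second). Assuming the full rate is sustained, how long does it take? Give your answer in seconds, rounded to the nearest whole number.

539 MiB = 565,182,464 bytes = 4,521,459,712 bits
52 Mbps = 52,000,000 bits/s
time = 4,521,459,712 / 52,000,000 = 87 s

87 seconds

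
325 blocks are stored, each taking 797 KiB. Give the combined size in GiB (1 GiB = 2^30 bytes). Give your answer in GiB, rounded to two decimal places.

0.25 GiB

Total = 325 × 797 KiB = 259,025 KiB
= 259,025 × 1,024 bytes = 265,241,600 bytes
1 GiB = 1,073,741,824 bytes
265,241,600 / 1,073,741,824 = 0.25 GiB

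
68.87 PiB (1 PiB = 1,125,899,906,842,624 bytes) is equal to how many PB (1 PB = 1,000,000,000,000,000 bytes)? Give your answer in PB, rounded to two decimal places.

68.87 PiB × 1,125,899,906,842,624 bytes/PiB = 77,540,726,584,251,514.88 bytes
1 PB = 10^15 bytes = 1,000,000,000,000,000 bytes
77,540,726,584,251,514.88 / 1,000,000,000,000,000 = 77.54 PB

77.54 PB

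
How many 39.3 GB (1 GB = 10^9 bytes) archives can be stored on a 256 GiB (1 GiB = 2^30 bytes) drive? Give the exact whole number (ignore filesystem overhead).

6

Capacity: 256 GiB = 274,877,906,944 bytes
Per item: 39.3 GB = 39,300,000,000 bytes
⌊274,877,906,944 / 39,300,000,000⌋ = 6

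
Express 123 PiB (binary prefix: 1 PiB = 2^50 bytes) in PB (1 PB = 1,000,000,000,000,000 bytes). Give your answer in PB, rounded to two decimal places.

123 PiB = 123 × 2^50 bytes = 138,485,688,541,642,752 bytes
1 PB = 1,000,000,000,000,000 bytes
138,485,688,541,642,752 / 1,000,000,000,000,000 = 138.49 PB

138.49 PB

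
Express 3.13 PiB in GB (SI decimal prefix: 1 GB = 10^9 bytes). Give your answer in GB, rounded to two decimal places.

3.13 PiB = 3.13 × 2^50 bytes = 3,524,066,708,417,413.12 bytes
1 GB = 1,000,000,000 bytes
3,524,066,708,417,413.12 / 1,000,000,000 = 3,524,066.71 GB

3,524,066.71 GB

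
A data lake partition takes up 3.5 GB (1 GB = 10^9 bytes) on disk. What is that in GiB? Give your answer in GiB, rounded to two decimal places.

3.26 GiB

3.5 GB = 3.5 × 10^9 bytes = 3,500,000,000 bytes
1 GiB = 1,073,741,824 bytes
3,500,000,000 / 1,073,741,824 = 3.26 GiB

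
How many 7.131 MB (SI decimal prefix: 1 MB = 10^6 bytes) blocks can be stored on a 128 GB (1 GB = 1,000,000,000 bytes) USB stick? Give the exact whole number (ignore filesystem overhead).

17,949

Capacity: 128 GB = 128,000,000,000 bytes
Per item: 7.131 MB = 7,131,000 bytes
⌊128,000,000,000 / 7,131,000⌋ = 17,949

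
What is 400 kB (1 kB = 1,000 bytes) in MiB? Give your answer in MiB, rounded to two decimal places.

0.38 MiB

400 kB = 400 × 10^3 bytes = 400,000 bytes
1 MiB = 1,048,576 bytes
400,000 / 1,048,576 = 0.38 MiB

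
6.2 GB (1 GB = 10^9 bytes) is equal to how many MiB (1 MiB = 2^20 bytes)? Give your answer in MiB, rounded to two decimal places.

6.2 GB × 1,000,000,000 bytes/GB = 6,200,000,000 bytes
1 MiB = 2^20 bytes = 1,048,576 bytes
6,200,000,000 / 1,048,576 = 5,912.78 MiB

5,912.78 MiB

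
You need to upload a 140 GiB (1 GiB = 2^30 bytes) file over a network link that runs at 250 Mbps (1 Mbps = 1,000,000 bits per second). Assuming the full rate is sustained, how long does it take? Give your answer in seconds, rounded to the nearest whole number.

140 GiB = 150,323,855,360 bytes = 1,202,590,842,880 bits
250 Mbps = 250,000,000 bits/s
time = 1,202,590,842,880 / 250,000,000 = 4,810 s

4,810 seconds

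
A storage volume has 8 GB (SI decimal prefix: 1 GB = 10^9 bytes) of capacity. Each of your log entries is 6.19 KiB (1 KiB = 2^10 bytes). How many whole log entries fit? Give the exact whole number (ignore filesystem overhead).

Capacity: 8 GB = 8,000,000,000 bytes
Per item: 6.19 KiB = 6,338.56 bytes
⌊8,000,000,000 / 6,338.56⌋ = 1,262,116

1,262,116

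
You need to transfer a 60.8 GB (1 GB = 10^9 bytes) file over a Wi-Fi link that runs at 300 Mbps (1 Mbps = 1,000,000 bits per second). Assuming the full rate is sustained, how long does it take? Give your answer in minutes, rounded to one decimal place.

60.8 GB = 60,800,000,000 bytes = 486,400,000,000 bits
300 Mbps = 300,000,000 bits/s
time = 486,400,000,000 / 300,000,000 = 1,621.33 s
1,621.33 s / 60 = 27.0 minutes

27.0 minutes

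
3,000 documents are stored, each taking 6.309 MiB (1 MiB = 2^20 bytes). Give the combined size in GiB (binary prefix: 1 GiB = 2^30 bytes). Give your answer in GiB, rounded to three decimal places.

Total = 3,000 × 6.309 MiB = 18,927 MiB
= 18,927 × 1,048,576 bytes = 19,846,397,952 bytes
1 GiB = 1,073,741,824 bytes
19,846,397,952 / 1,073,741,824 = 18.483 GiB

18.483 GiB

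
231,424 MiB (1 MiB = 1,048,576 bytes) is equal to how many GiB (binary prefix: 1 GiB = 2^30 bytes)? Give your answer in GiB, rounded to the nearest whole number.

231,424 MiB = 231,424 × 2^20 bytes = 242,665,652,224 bytes
1 GiB = 1,073,741,824 bytes
242,665,652,224 / 1,073,741,824 = 226 GiB

226 GiB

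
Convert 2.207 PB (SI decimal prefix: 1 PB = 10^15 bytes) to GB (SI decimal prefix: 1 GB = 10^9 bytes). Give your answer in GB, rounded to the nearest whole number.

2,207,000 GB

2.207 PB = 2.207 × 10^15 bytes = 2,207,000,000,000,000 bytes
1 GB = 10^9 bytes = 1,000,000,000 bytes
2,207,000,000,000,000 / 1,000,000,000 = 2,207,000 GB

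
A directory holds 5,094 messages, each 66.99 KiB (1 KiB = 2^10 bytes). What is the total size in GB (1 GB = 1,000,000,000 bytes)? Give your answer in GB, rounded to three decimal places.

Total = 5,094 × 66.99 KiB = 341247.06 KiB
= 341247.06 × 1,024 bytes = 349,436,989.44 bytes
1 GB = 1,000,000,000 bytes
349,436,989.44 / 1,000,000,000 = 0.349 GB

0.349 GB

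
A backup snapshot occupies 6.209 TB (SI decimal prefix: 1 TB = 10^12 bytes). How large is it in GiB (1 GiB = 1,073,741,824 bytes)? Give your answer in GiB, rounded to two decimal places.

6.209 TB = 6.209 × 10^12 bytes = 6,209,000,000,000 bytes
1 GiB = 2^30 bytes = 1,073,741,824 bytes
6,209,000,000,000 / 1,073,741,824 = 5,782.58 GiB

5,782.58 GiB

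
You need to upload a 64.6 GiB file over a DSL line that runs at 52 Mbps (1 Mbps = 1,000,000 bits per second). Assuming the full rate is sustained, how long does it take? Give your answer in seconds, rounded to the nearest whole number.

10,671 seconds

64.6 GiB = 69,363,721,830.4 bytes = 554,909,774,643.2 bits
52 Mbps = 52,000,000 bits/s
time = 554,909,774,643.2 / 52,000,000 = 10,671 s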